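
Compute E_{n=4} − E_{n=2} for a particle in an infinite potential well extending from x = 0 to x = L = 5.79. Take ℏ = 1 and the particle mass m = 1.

ΔE = 1.77

E_n = n²π²ℏ²/(2mL²), so ΔE = (4² − 2²) π²ℏ²/(2mL²).
ΔE = 12 × π² / (2 × 1 × 5.79²) = 1.766.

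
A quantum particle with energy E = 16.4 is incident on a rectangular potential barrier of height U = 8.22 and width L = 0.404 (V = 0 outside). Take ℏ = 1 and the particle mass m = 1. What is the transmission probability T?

T = 0.889

E > U: inside the barrier k₂ = √(2m(E − U))/ℏ = 4.045, k₂L = 1.634.
Matching at both interfaces gives T⁻¹ = 1 + U² sin²(k₂L) / [4E(E − U)] = 1.125, hence T = 0.889.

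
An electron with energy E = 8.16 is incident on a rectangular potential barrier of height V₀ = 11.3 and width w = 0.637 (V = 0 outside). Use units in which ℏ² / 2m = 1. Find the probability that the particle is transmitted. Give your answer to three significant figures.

E < V₀: inside the barrier ψ ∝ e^{±κx} with κ = √(2m(V₀ − E))/ℏ = 1.772.
κw = 1.129, sinh(κw) = 1.384.
The exact tunnelling result is T⁻¹ = 1 + V₀² sinh²(κw) / [4E(V₀ − E)] = 3.387, so T = 0.295.

T = 0.295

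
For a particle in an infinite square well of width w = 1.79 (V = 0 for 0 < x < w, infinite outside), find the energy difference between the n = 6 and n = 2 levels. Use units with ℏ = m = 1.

E_n = n²π²ℏ²/(2mw²), so ΔE = (6² − 2²) π²ℏ²/(2mw²).
ΔE = 32 × π² / (2 × 1 × 1.79²) = 49.28.

ΔE = 49.3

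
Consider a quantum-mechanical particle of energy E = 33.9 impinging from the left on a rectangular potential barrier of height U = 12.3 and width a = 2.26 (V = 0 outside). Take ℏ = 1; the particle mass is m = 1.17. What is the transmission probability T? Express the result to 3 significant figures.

Above the barrier the interior wavenumber is k₂ = √(2m(E − U))/ℏ = 7.109, giving phase k₂a = 16.07.
Matching at both interfaces gives T⁻¹ = 1 + U² sin²(k₂a) / [4E(E − U)] = 1.006, hence T = 0.994.

T = 0.994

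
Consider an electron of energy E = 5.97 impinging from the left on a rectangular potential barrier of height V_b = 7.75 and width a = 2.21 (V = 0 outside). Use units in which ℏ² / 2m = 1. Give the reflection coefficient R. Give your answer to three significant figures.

R = 0.992

E < V_b: inside the barrier ψ ∝ e^{±κx} with κ = √(2m(V_b − E))/ℏ = 1.334.
κa = 2.949, sinh(κa) = 9.513.
Matching ψ, ψ′ at both faces gives T = [1 + V_b² sinh²(κa) / (4E(V_b − E))]⁻¹ = 1/128.9 = 0.00776.
R = 1 − T = 0.992.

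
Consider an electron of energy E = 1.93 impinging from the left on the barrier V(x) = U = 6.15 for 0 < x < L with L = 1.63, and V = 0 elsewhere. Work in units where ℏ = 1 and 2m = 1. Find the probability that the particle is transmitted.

Since E < U the interior solution is evanescent with decay constant κ = √(2m(U − E))/ℏ = 2.054.
κL = 3.348, sinh(κL) = 14.21.
Matching ψ, ψ′ at both faces gives T = [1 + U² sinh²(κL) / (4E(U − E))]⁻¹ = 1/235.5 = 0.00425.

T = 0.00425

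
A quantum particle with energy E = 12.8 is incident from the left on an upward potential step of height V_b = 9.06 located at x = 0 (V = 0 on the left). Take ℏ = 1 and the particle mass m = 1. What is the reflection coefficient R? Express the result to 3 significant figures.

On each side the TISE gives plane waves with k = √(2m(E − V))/ℏ: k₁ = √(2·1·12.8) = 5.060, k₂ = √(2·1·3.74) = 2.735.
Continuity of ψ and ψ′ at the step yields the reflection amplitude r = (k₁ − k₂)/(k₁ + k₂) = 0.2982; thus R = |r|² = 0.08895, T = 0.9111.

R = 0.0889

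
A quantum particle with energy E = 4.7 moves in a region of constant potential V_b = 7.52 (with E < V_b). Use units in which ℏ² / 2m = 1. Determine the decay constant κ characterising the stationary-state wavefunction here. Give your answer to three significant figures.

Since E < V_b the TISE in this region is ψ'' = κ²ψ with κ = √(2m(V_b − E))/ℏ.
κ = √(2 × 0.5 × 2.82) = 1.679.

κ = 1.68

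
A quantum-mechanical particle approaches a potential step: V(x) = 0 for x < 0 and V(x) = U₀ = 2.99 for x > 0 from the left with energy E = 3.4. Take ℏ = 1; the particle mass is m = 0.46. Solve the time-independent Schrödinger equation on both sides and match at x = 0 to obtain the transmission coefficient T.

The wavenumbers are k₁ = √(2mE)/ℏ = 1.769 on the left and k₂ = √(2m(E − U₀))/ℏ = 0.6142 on the right.
Matching ψ and ψ′ at x = 0 gives r = (k₁ − k₂)/(k₁ + k₂), so R = r² = 0.2347 and T = 1 − R = 0.7653.

T = 0.765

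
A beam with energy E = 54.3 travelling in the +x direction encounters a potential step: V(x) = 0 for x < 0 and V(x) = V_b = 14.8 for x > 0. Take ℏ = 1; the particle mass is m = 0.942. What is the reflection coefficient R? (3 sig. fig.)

The wavenumbers are k₁ = √(2mE)/ℏ = 10.11 on the left and k₂ = √(2m(E − V_b))/ℏ = 8.627 on the right.
Continuity of ψ and ψ′ at the step yields the reflection amplitude r = (k₁ − k₂)/(k₁ + k₂) = 0.07939; thus R = |r|² = 0.006303, T = 0.9937.

R = 0.00630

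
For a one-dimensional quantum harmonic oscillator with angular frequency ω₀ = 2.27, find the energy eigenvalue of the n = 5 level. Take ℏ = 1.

The oscillator eigenvalues are E_n = ℏω₀(n + ½), so E_5 = 2.27 × 5.5 = 12.49.

E = 12.5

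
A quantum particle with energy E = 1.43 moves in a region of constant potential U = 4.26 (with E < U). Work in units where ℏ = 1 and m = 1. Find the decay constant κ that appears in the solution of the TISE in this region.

κ = 2.38

Since E < U the TISE in this region is ψ'' = κ²ψ with κ = √(2m(U − E))/ℏ.
κ = √(2 × 1 × 2.83) = 2.379.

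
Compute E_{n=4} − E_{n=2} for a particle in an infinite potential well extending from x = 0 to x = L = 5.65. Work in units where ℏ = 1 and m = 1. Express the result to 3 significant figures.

ΔE = 1.86

E_n = n²π²ℏ²/(2mL²), so ΔE = (4² − 2²) π²ℏ²/(2mL²).
ΔE = 12 × π² / (2 × 1 × 5.65²) = 1.855.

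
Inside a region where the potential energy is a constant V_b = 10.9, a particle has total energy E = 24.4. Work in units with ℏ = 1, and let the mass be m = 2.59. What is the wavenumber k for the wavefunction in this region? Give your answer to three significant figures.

With E > V_b the solution is oscillatory, ψ ∝ e^{±ikx} with k = √(2m(E − V_b))/ℏ.
k = √(2 × 2.59 × 13.5) = 8.362.

k = 8.36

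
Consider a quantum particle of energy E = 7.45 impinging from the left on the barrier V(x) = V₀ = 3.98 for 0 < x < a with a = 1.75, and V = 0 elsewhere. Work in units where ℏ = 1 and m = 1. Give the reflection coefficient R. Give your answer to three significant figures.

E > V₀: inside the barrier k₂ = √(2m(E − V₀))/ℏ = 2.634, k₂a = 4.610.
Matching at both interfaces gives T⁻¹ = 1 + V₀² sin²(k₂a) / [4E(E − V₀)] = 1.152, hence T = 0.868.
R = 1 − T = 0.132.

R = 0.132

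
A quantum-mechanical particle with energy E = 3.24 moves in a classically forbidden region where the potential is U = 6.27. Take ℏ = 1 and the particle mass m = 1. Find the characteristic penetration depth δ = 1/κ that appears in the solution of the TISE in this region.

δ = 0.406

Since E < U the TISE in this region is ψ'' = κ²ψ with κ = √(2m(U − E))/ℏ.
κ = √(2 × 1 × 3.03) = 2.462. The penetration depth is δ = 1/κ = 0.406.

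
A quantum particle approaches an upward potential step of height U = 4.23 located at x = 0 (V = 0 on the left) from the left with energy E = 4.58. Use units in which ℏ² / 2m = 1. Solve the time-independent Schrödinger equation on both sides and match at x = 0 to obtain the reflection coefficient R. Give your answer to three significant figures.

R = 0.321

On each side the TISE gives plane waves with k = √(2m(E − V))/ℏ: k₁ = √(2·½·4.58) = 2.140, k₂ = √(2·½·0.35) = 0.5916.
Continuity of ψ and ψ′ at the step yields the reflection amplitude r = (k₁ − k₂)/(k₁ + k₂) = 0.5669; thus R = |r|² = 0.3213, T = 0.6787.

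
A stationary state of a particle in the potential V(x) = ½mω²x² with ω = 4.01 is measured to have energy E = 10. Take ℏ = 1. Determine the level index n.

Invert E_n = (n + ½)ℏω: n = E/ℏω − ½ = 1.994, so n = 2.

n = 2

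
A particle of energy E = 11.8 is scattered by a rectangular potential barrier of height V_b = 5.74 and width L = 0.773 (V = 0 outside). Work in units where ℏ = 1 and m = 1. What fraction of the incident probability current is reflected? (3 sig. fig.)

E > V_b: inside the barrier k₂ = √(2m(E − V_b))/ℏ = 3.481, k₂L = 2.691.
Matching at both interfaces gives T⁻¹ = 1 + V_b² sin²(k₂L) / [4E(E − V_b)] = 1.022, hence T = 0.979.
R = 1 − T = 0.0214.

R = 0.0214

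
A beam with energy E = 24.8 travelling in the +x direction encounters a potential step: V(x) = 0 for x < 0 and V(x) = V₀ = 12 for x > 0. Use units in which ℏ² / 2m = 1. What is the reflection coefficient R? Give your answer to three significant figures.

R = 0.0268

The wavenumbers are k₁ = √(2mE)/ℏ = 4.980 on the left and k₂ = √(2m(E − V₀))/ℏ = 3.578 on the right.
Continuity of ψ and ψ′ at the step yields the reflection amplitude r = (k₁ − k₂)/(k₁ + k₂) = 0.1639; thus R = |r|² = 0.02685, T = 0.9732.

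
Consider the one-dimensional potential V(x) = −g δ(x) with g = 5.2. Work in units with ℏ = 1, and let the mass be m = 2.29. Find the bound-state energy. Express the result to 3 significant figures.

E = -31.0

The bound state is ψ(x) = √κ e^{−κ|x|}. The derivative jump ψ'(0⁺) − ψ'(0⁻) = −(2mg/ℏ²)ψ(0) fixes κ = mg/ℏ² = 11.91.
Then E = −ℏ²κ²/(2m) = −mg²/(2ℏ²) = -30.96.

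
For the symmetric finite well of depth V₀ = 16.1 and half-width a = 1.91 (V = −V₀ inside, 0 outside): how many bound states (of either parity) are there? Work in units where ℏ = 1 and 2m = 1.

N = 5

The dimensionless depth is z₀ = a√(2mV₀)/ℏ = 1.91 × √(16.10) = 7.664.
A new bound state (alternating even/odd) appears each time z₀ passes a multiple of π/2, so N = ⌊2z₀/π⌋ + 1 = ⌊4.879⌋ + 1 = 5.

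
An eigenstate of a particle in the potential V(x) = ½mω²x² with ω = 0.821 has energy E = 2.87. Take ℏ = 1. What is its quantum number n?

n = 3

Invert E_n = (n + ½)ℏω: n = E/ℏω − ½ = 2.996, so n = 3.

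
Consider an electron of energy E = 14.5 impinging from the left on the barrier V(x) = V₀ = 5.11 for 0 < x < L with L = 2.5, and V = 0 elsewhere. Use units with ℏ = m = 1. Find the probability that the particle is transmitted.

Above the barrier the interior wavenumber is k₂ = √(2m(E − V₀))/ℏ = 4.334, giving phase k₂L = 10.83.
Matching at both interfaces gives T⁻¹ = 1 + V₀² sin²(k₂L) / [4E(E − V₀)] = 1.047, hence T = 0.955.

T = 0.955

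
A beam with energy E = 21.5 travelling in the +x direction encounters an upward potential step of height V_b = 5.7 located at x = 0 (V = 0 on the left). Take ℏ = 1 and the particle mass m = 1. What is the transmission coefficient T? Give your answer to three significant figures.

T = 0.994

The wavenumbers are k₁ = √(2mE)/ℏ = 6.557 on the left and k₂ = √(2m(E − V_b))/ℏ = 5.621 on the right.
Continuity of ψ and ψ′ at the step yields the reflection amplitude r = (k₁ − k₂)/(k₁ + k₂) = 0.07686; thus R = |r|² = 0.005907, T = 0.9941.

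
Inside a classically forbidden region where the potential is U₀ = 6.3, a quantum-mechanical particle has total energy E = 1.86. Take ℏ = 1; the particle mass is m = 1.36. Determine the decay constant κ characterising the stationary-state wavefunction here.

κ = 3.48

Since E < U₀ the TISE in this region is ψ'' = κ²ψ with κ = √(2m(U₀ − E))/ℏ.
κ = √(2 × 1.36 × 4.44) = 3.475.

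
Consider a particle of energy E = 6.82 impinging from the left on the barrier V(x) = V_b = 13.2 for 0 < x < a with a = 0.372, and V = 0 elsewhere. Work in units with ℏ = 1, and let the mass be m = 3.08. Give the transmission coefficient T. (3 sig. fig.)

Since E < V_b the interior solution is evanescent with decay constant κ = √(2m(V_b − E))/ℏ = 6.269.
κa = 2.332, sinh(κa) = 5.101.
Matching ψ, ψ′ at both faces gives T = [1 + V_b² sinh²(κa) / (4E(V_b − E))]⁻¹ = 1/27.05 = 0.0370.

T = 0.0370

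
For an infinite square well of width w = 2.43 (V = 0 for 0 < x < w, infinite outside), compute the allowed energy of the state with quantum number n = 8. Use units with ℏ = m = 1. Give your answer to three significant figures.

E = 53.5

The infinite-well eigenfunctions ψ_n = √(2/w) sin(nπx/w) vanish at both walls, giving E_n = n²π²ℏ²/(2mw²).
E_8 = 8² × π² / (2 × 1 × 2.43²) = 53.49.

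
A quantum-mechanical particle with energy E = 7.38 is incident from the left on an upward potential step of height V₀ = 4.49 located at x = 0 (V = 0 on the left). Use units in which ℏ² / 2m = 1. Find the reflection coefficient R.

On each side the TISE gives plane waves with k = √(2m(E − V))/ℏ: k₁ = √(2·½·7.38) = 2.717, k₂ = √(2·½·2.89) = 1.700.
Continuity of ψ and ψ′ at the step yields the reflection amplitude r = (k₁ − k₂)/(k₁ + k₂) = 0.2302; thus R = |r|² = 0.05298, T = 0.9470.

R = 0.0530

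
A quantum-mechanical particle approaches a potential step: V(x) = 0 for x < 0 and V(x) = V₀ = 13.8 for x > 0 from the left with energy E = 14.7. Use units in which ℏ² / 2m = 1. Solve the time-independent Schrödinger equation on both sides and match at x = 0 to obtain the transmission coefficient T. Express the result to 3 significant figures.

T = 0.636

On each side the TISE gives plane waves with k = √(2m(E − V))/ℏ: k₁ = √(2·½·14.7) = 3.834, k₂ = √(2·½·0.9) = 0.9487.
Continuity of ψ and ψ′ at the step yields the reflection amplitude r = (k₁ − k₂)/(k₁ + k₂) = 0.6033; thus R = |r|² = 0.3640, T = 0.6360.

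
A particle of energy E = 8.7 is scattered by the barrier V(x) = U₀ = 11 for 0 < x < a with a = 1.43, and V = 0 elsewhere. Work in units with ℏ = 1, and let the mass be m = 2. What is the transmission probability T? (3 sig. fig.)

T = 0.000452

E < U₀: inside the barrier ψ ∝ e^{±κx} with κ = √(2m(U₀ − E))/ℏ = 3.033.
κa = 4.337, sinh(κa) = 38.25.
The exact tunnelling result is T⁻¹ = 1 + U₀² sinh²(κa) / [4E(U₀ − E)] = 2213, so T = 0.000452.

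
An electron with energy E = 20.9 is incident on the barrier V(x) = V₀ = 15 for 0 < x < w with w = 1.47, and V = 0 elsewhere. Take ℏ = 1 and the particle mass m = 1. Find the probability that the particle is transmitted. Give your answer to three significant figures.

E > V₀: inside the barrier k₂ = √(2m(E − V₀))/ℏ = 3.435, k₂w = 5.050.
T = [1 + V₀² sin²(k₂w) / (4E(E − V₀))]⁻¹ = 1/1.406 = 0.711.

T = 0.711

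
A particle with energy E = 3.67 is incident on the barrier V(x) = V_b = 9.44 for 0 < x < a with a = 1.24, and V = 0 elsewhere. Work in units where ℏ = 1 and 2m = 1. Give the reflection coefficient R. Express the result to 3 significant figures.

E < V_b: inside the barrier ψ ∝ e^{±κx} with κ = √(2m(V_b − E))/ℏ = 2.402.
κa = 2.979, sinh(κa) = 9.805.
Matching ψ, ψ′ at both faces gives T = [1 + V_b² sinh²(κa) / (4E(V_b − E))]⁻¹ = 1/102.1 = 0.00979.
R = 1 − T = 0.990.

R = 0.990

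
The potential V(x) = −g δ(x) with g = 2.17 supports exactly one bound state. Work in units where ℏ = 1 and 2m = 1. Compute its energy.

For x ≠ 0 the bound state is ψ ∝ e^{−κ|x|}; integrating the TISE across the delta gives the cusp condition 2κ = 2mg/ℏ², so κ = 1.085.
Then E = −ℏ²κ²/(2m) = −mg²/(2ℏ²) = -1.177.

E = -1.18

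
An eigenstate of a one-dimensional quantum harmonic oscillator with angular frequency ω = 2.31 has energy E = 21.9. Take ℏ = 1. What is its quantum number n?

Invert E_n = (n + ½)ℏω: n = E/ℏω − ½ = 8.981, so n = 9.

n = 9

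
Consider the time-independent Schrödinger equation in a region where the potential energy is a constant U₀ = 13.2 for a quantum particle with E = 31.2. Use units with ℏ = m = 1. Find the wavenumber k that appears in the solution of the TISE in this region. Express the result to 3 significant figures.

With E > U₀ the solution is oscillatory, ψ ∝ e^{±ikx} with k = √(2m(E − U₀))/ℏ.
k = √(2 × 1 × 18) = 6.000.

k = 6.00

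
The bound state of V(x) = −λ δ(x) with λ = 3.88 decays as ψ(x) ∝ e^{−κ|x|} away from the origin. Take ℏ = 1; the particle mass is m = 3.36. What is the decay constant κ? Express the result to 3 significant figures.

κ = 13.0

Integrate −(ℏ²/2m)ψ'' − λδ(x)ψ = Eψ from −ε to +ε: the ψ'' term gives ψ'(0⁺) − ψ'(0⁻) and the δ term gives −(2mλ/ℏ²)ψ(0).
With ψ ∝ e^{−κ|x|} this yields −2κ = −2mλ/ℏ², so κ = mλ/ℏ² = 13.04.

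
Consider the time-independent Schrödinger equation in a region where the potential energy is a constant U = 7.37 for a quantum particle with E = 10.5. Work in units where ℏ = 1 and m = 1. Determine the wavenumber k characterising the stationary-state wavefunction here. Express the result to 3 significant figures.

With E > U the solution is oscillatory, ψ ∝ e^{±ikx} with k = √(2m(E − U))/ℏ.
k = √(2 × 1 × 3.13) = 2.502.

k = 2.50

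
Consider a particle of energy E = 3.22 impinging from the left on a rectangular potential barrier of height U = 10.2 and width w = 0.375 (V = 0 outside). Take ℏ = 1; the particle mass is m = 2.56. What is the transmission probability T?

T = 0.0384

E < U: inside the barrier ψ ∝ e^{±κx} with κ = √(2m(U − E))/ℏ = 5.978.
κw = 2.242, sinh(κw) = 4.652.
The exact tunnelling result is T⁻¹ = 1 + U² sinh²(κw) / [4E(U − E)] = 26.04, so T = 0.0384.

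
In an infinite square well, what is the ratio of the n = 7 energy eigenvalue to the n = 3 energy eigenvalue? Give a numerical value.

5.44444

Since E_n ∝ n², the ratio is (7/3)² = 5.44444.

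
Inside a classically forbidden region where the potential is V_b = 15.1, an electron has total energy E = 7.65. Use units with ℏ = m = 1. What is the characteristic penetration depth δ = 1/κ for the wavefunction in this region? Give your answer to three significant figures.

Since E < V_b the TISE in this region is ψ'' = κ²ψ with κ = √(2m(V_b − E))/ℏ.
κ = √(2 × 1 × 7.45) = 3.860. The penetration depth is δ = 1/κ = 0.259.

δ = 0.259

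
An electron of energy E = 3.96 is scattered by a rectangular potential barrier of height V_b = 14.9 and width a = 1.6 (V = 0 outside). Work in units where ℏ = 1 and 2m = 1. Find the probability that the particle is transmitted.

T = 0.0000790

Since E < V_b the interior solution is evanescent with decay constant κ = √(2m(V_b − E))/ℏ = 3.308.
κa = 5.292, sinh(κa) = 99.38.
The exact tunnelling result is T⁻¹ = 1 + V_b² sinh²(κa) / [4E(V_b − E)] = 12650, so T = 0.0000790.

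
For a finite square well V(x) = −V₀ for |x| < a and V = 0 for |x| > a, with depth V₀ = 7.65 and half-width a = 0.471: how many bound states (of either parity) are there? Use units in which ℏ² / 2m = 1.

The dimensionless depth is z₀ = a√(2mV₀)/ℏ = 0.471 × √(7.650) = 1.303.
The even/odd transcendental equations gain one root per π/2 in z₀, giving N = 1 + ⌊2z₀/π⌋ = 1 + ⌊0.8293⌋ = 1.

N = 1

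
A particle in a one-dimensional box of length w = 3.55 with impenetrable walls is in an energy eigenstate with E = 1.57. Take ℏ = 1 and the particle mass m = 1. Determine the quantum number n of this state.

From E_n = n²π²ℏ²/(2mw²) invert to n = √(2mw²E)/(πℏ).
n = (3.55/π) × √(2 × 1 × 1.57) = 2.002 → n = 2.

n = 2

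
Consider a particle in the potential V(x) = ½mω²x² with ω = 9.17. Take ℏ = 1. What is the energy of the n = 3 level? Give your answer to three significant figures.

E = 32.1

The oscillator eigenvalues are E_n = ℏω(n + ½), so E_3 = 9.17 × 3.5 = 32.10.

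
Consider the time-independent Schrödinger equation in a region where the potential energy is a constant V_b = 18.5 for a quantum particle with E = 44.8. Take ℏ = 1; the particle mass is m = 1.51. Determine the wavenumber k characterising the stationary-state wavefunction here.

k = 8.91

With E > V_b the solution is oscillatory, ψ ∝ e^{±ikx} with k = √(2m(E − V_b))/ℏ.
k = √(2 × 1.51 × 26.3) = 8.912.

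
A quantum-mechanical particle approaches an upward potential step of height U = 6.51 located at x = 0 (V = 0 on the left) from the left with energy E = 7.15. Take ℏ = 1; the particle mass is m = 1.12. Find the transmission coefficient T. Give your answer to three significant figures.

T = 0.709

The wavenumbers are k₁ = √(2mE)/ℏ = 4.002 on the left and k₂ = √(2m(E − U))/ℏ = 1.197 on the right.
Matching ψ and ψ′ at x = 0 gives r = (k₁ − k₂)/(k₁ + k₂), so R = r² = 0.2910 and T = 1 − R = 0.7090.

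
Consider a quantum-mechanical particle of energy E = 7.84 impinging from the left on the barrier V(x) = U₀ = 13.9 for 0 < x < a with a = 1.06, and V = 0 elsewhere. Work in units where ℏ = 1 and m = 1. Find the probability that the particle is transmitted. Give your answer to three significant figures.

E < U₀: inside the barrier ψ ∝ e^{±κx} with κ = √(2m(U₀ − E))/ℏ = 3.481.
κa = 3.690, sinh(κa) = 20.02.
The exact tunnelling result is T⁻¹ = 1 + U₀² sinh²(κa) / [4E(U₀ − E)] = 408.3, so T = 0.00245.

T = 0.00245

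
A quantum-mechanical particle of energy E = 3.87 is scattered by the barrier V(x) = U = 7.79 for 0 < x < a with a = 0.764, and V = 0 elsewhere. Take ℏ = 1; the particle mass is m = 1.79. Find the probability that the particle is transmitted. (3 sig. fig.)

Since E < U the interior solution is evanescent with decay constant κ = √(2m(U − E))/ℏ = 3.746.
κa = 2.862, sinh(κa) = 8.720.
Matching ψ, ψ′ at both faces gives T = [1 + U² sinh²(κa) / (4E(U − E))]⁻¹ = 1/77.04 = 0.0130.

T = 0.0130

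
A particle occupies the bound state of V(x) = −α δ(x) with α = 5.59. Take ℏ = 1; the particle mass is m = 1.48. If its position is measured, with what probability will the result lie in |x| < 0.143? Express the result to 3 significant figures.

P = 0.906

The normalised bound state is ψ = √κ e^{−κ|x|} with κ = mα/ℏ² = 8.273.
P(|x| < d) = ∫_{−d}^{d} κ e^{−2κ|x|} dx = 1 − e^{−2κd} = 1 − e^{−2.366} = 0.9062.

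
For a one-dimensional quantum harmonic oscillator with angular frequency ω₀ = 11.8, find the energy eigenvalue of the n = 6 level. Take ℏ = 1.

E = 76.7

The oscillator eigenvalues are E_n = ℏω₀(n + ½), so E_6 = 11.8 × 6.5 = 76.70.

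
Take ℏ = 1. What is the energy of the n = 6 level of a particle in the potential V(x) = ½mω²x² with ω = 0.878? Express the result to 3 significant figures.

E = 5.71

The oscillator eigenvalues are E_n = ℏω(n + ½), so E_6 = 0.878 × 6.5 = 5.707.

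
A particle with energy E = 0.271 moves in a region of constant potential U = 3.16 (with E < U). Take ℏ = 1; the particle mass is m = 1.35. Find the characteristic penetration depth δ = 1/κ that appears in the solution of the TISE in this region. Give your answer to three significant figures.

δ = 0.358

Since E < U the TISE in this region is ψ'' = κ²ψ with κ = √(2m(U − E))/ℏ.
κ = √(2 × 1.35 × 2.889) = 2.793. The penetration depth is δ = 1/κ = 0.358.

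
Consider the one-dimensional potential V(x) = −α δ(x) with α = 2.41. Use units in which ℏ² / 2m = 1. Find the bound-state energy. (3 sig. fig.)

E = -1.45

The bound state is ψ(x) = √κ e^{−κ|x|}. The derivative jump ψ'(0⁺) − ψ'(0⁻) = −(2mα/ℏ²)ψ(0) fixes κ = mα/ℏ² = 1.205.
Then E = −ℏ²κ²/(2m) = −mα²/(2ℏ²) = -1.452.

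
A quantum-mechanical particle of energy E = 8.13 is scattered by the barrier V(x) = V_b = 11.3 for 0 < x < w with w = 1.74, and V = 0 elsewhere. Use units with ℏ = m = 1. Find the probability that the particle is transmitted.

T = 0.000505

E < V_b: inside the barrier ψ ∝ e^{±κx} with κ = √(2m(V_b − E))/ℏ = 2.518.
κw = 4.381, sinh(κw) = 39.96.
The exact tunnelling result is T⁻¹ = 1 + V_b² sinh²(κw) / [4E(V_b − E)] = 1979, so T = 0.000505.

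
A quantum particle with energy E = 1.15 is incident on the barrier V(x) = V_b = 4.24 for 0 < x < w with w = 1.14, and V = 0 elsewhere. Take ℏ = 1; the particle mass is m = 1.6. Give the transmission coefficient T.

Since E < V_b the interior solution is evanescent with decay constant κ = √(2m(V_b − E))/ℏ = 3.145.
κw = 3.585, sinh(κw) = 18.01.
Matching ψ, ψ′ at both faces gives T = [1 + V_b² sinh²(κw) / (4E(V_b − E))]⁻¹ = 1/411.2 = 0.00243.

T = 0.00243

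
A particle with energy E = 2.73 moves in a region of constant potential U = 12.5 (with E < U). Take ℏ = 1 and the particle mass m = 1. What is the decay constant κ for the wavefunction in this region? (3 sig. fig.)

Since E < U the TISE in this region is ψ'' = κ²ψ with κ = √(2m(U − E))/ℏ.
κ = √(2 × 1 × 9.77) = 4.420.

κ = 4.42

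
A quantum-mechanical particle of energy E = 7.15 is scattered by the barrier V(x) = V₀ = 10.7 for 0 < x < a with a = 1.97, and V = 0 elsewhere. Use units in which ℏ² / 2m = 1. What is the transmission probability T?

E < V₀: inside the barrier ψ ∝ e^{±κx} with κ = √(2m(V₀ − E))/ℏ = 1.884.
κa = 3.712, sinh(κa) = 20.45.
The exact tunnelling result is T⁻¹ = 1 + V₀² sinh²(κa) / [4E(V₀ − E)] = 472.6, so T = 0.00212.

T = 0.00212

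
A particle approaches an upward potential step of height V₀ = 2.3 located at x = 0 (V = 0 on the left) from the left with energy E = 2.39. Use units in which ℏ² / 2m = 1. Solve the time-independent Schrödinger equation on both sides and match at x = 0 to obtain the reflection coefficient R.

On each side the TISE gives plane waves with k = √(2m(E − V))/ℏ: k₁ = √(2·½·2.39) = 1.546, k₂ = √(2·½·0.09) = 0.3000.
Continuity of ψ and ψ′ at the step yields the reflection amplitude r = (k₁ − k₂)/(k₁ + k₂) = 0.6750; thus R = |r|² = 0.4556, T = 0.5444.

R = 0.456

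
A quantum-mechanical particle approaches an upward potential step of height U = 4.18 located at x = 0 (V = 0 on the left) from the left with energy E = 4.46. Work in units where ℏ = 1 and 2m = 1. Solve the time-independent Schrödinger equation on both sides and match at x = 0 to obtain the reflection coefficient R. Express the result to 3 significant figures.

The wavenumbers are k₁ = √(2mE)/ℏ = 2.112 on the left and k₂ = √(2m(E − U))/ℏ = 0.5292 on the right.
Continuity of ψ and ψ′ at the step yields the reflection amplitude r = (k₁ − k₂)/(k₁ + k₂) = 0.5993; thus R = |r|² = 0.3591, T = 0.6409.

R = 0.359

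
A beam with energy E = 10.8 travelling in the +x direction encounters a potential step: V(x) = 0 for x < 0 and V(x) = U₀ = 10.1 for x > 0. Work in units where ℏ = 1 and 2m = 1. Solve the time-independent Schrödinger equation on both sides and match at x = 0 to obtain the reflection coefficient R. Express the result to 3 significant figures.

R = 0.353

The wavenumbers are k₁ = √(2mE)/ℏ = 3.286 on the left and k₂ = √(2m(E − U₀))/ℏ = 0.8367 on the right.
Continuity of ψ and ψ′ at the step yields the reflection amplitude r = (k₁ − k₂)/(k₁ + k₂) = 0.5941; thus R = |r|² = 0.3530, T = 0.6470.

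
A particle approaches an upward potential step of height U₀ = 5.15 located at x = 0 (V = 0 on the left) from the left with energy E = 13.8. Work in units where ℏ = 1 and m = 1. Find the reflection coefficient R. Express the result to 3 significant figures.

The wavenumbers are k₁ = √(2mE)/ℏ = 5.254 on the left and k₂ = √(2m(E − U₀))/ℏ = 4.159 on the right.
Matching ψ and ψ′ at x = 0 gives r = (k₁ − k₂)/(k₁ + k₂), so R = r² = 0.01351 and T = 1 − R = 0.9865.

R = 0.0135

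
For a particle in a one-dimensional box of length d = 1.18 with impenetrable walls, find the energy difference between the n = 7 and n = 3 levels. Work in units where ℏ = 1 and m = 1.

ΔE = 142

E_n = n²π²ℏ²/(2md²), so ΔE = (7² − 3²) π²ℏ²/(2md²).
ΔE = 40 × π² / (2 × 1 × 1.18²) = 141.8.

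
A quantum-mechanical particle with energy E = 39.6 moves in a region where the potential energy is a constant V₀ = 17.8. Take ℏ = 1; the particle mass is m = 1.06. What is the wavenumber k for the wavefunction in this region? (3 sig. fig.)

With E > V₀ the solution is oscillatory, ψ ∝ e^{±ikx} with k = √(2m(E − V₀))/ℏ.
k = √(2 × 1.06 × 21.8) = 6.798.

k = 6.80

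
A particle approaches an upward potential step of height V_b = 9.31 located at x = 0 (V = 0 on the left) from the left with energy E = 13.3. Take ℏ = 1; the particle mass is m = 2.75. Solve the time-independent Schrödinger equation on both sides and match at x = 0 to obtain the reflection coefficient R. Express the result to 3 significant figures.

R = 0.0854

The wavenumbers are k₁ = √(2mE)/ℏ = 8.553 on the left and k₂ = √(2m(E − V_b))/ℏ = 4.685 on the right.
Continuity of ψ and ψ′ at the step yields the reflection amplitude r = (k₁ − k₂)/(k₁ + k₂) = 0.2922; thus R = |r|² = 0.08539, T = 0.9146.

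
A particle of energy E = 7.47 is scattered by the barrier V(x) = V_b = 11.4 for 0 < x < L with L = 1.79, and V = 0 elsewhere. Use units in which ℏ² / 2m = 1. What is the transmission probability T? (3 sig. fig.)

Since E < V_b the interior solution is evanescent with decay constant κ = √(2m(V_b − E))/ℏ = 1.982.
κL = 3.549, sinh(κL) = 17.37.
The exact tunnelling result is T⁻¹ = 1 + V_b² sinh²(κL) / [4E(V_b − E)] = 334.8, so T = 0.00299.

T = 0.00299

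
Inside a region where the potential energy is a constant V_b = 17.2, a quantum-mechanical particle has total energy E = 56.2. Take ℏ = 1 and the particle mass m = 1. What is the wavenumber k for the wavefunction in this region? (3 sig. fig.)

With E > V_b the solution is oscillatory, ψ ∝ e^{±ikx} with k = √(2m(E − V_b))/ℏ.
k = √(2 × 1 × 39) = 8.832.

k = 8.83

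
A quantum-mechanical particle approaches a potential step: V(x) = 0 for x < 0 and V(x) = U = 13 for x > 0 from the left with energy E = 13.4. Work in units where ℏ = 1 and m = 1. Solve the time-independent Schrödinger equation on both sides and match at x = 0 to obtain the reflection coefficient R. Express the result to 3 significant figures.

The wavenumbers are k₁ = √(2mE)/ℏ = 5.177 on the left and k₂ = √(2m(E − U))/ℏ = 0.8944 on the right.
Matching ψ and ψ′ at x = 0 gives r = (k₁ − k₂)/(k₁ + k₂), so R = r² = 0.4975 and T = 1 − R = 0.5025.

R = 0.498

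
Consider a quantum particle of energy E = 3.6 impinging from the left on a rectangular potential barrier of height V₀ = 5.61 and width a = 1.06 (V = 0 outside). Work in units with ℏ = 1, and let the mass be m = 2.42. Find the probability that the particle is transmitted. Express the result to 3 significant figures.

T = 0.00493

Since E < V₀ the interior solution is evanescent with decay constant κ = √(2m(V₀ − E))/ℏ = 3.119.
κa = 3.306, sinh(κa) = 13.62.
The exact tunnelling result is T⁻¹ = 1 + V₀² sinh²(κa) / [4E(V₀ − E)] = 202.8, so T = 0.00493.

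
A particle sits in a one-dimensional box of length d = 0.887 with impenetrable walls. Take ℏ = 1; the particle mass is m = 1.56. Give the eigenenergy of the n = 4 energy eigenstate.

The infinite-well eigenfunctions ψ_n = √(2/d) sin(nπx/d) vanish at both walls, giving E_n = n²π²ℏ²/(2md²).
E_4 = 4² × π² / (2 × 1.56 × 0.887²) = 64.33.

E = 64.3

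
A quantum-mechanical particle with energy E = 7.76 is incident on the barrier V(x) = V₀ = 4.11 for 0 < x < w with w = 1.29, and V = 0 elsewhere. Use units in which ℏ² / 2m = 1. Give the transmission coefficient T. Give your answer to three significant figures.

Above the barrier the interior wavenumber is k₂ = √(2m(E − V₀))/ℏ = 1.910, giving phase k₂w = 2.465.
Matching at both interfaces gives T⁻¹ = 1 + V₀² sin²(k₂w) / [4E(E − V₀)] = 1.059, hence T = 0.945.

T = 0.945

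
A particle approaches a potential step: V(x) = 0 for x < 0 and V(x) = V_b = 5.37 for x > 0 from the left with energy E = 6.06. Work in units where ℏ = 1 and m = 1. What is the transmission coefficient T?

On each side the TISE gives plane waves with k = √(2m(E − V))/ℏ: k₁ = √(2·1·6.06) = 3.481, k₂ = √(2·1·0.69) = 1.175.
Matching ψ and ψ′ at x = 0 gives r = (k₁ − k₂)/(k₁ + k₂), so R = r² = 0.2454 and T = 1 − R = 0.7546.

T = 0.755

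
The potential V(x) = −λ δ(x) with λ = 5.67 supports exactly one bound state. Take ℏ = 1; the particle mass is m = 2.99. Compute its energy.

E = -48.1

For x ≠ 0 the bound state is ψ ∝ e^{−κ|x|}; integrating the TISE across the delta gives the cusp condition 2κ = 2mλ/ℏ², so κ = 16.95.
Then E = −ℏ²κ²/(2m) = −mλ²/(2ℏ²) = -48.06.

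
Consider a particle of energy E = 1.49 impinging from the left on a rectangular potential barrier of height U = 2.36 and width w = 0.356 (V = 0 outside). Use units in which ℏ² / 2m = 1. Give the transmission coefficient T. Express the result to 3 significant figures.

T = 0.891

E < U: inside the barrier ψ ∝ e^{±κx} with κ = √(2m(U − E))/ℏ = 0.9327.
κw = 0.3321, sinh(κw) = 0.3382.
Matching ψ, ψ′ at both faces gives T = [1 + U² sinh²(κw) / (4E(U − E))]⁻¹ = 1/1.123 = 0.891.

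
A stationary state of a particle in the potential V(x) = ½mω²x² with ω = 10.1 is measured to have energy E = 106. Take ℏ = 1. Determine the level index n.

Invert E_n = (n + ½)ℏω: n = E/ℏω − ½ = 9.995, so n = 10.

n = 10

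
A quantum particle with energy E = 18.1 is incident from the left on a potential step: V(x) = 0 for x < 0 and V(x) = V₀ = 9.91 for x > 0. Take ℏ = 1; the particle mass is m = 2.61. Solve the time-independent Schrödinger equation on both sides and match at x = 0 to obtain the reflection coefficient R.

The wavenumbers are k₁ = √(2mE)/ℏ = 9.720 on the left and k₂ = √(2m(E − V₀))/ℏ = 6.538 on the right.
Matching ψ and ψ′ at x = 0 gives r = (k₁ − k₂)/(k₁ + k₂), so R = r² = 0.03830 and T = 1 − R = 0.9617.

R = 0.0383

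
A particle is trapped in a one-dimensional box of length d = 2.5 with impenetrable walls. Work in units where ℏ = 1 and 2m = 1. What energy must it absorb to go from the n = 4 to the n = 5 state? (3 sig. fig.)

E_n = n²π²ℏ²/(2md²), so ΔE = (5² − 4²) π²ℏ²/(2md²).
ΔE = 9 × π² / (2 × 0.5 × 2.5²) = 14.21.

ΔE = 14.2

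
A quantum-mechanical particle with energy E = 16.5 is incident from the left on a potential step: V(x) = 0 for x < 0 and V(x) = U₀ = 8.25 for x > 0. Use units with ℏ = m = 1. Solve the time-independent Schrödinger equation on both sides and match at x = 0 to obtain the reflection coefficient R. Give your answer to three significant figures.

The wavenumbers are k₁ = √(2mE)/ℏ = 5.745 on the left and k₂ = √(2m(E − U₀))/ℏ = 4.062 on the right.
Matching ψ and ψ′ at x = 0 gives r = (k₁ − k₂)/(k₁ + k₂), so R = r² = 0.02944 and T = 1 − R = 0.9706.

R = 0.0294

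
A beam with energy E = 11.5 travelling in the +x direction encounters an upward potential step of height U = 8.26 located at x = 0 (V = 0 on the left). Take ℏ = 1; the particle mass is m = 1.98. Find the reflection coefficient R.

R = 0.0940

On each side the TISE gives plane waves with k = √(2m(E − V))/ℏ: k₁ = √(2·1.98·11.5) = 6.748, k₂ = √(2·1.98·3.24) = 3.582.
Continuity of ψ and ψ′ at the step yields the reflection amplitude r = (k₁ − k₂)/(k₁ + k₂) = 0.3065; thus R = |r|² = 0.09395, T = 0.9060.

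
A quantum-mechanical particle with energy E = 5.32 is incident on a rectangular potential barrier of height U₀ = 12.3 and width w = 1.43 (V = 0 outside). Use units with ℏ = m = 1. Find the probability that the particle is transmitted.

Since E < U₀ the interior solution is evanescent with decay constant κ = √(2m(U₀ − E))/ℏ = 3.736.
κw = 5.343, sinh(κw) = 104.6.
The exact tunnelling result is T⁻¹ = 1 + U₀² sinh²(κw) / [4E(U₀ − E)] = 11140, so T = 0.0000898.

T = 0.0000898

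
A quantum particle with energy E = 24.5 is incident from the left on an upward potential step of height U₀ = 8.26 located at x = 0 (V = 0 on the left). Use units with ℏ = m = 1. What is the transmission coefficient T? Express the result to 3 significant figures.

On each side the TISE gives plane waves with k = √(2m(E − V))/ℏ: k₁ = √(2·1·24.5) = 7.000, k₂ = √(2·1·16.24) = 5.699.
Matching ψ and ψ′ at x = 0 gives r = (k₁ − k₂)/(k₁ + k₂), so R = r² = 0.01049 and T = 1 − R = 0.9895.

T = 0.990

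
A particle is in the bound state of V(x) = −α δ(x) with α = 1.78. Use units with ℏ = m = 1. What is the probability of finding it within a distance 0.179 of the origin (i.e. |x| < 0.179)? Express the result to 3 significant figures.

The normalised bound state is ψ = √κ e^{−κ|x|} with κ = mα/ℏ² = 1.780.
P(|x| < d) = ∫_{−d}^{d} κ e^{−2κ|x|} dx = 1 − e^{−2κd} = 1 − e^{−0.6372} = 0.4713.

P = 0.471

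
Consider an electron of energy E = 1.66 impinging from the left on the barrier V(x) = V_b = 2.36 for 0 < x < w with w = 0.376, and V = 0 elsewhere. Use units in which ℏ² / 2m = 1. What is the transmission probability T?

T = 0.891

E < V_b: inside the barrier ψ ∝ e^{±κx} with κ = √(2m(V_b − E))/ℏ = 0.8367.
κw = 0.3146, sinh(κw) = 0.3198.
Matching ψ, ψ′ at both faces gives T = [1 + V_b² sinh²(κw) / (4E(V_b − E))]⁻¹ = 1/1.123 = 0.891.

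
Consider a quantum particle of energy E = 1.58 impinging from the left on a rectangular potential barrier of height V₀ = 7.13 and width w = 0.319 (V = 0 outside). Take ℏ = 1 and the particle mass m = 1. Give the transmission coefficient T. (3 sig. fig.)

E < V₀: inside the barrier ψ ∝ e^{±κx} with κ = √(2m(V₀ − E))/ℏ = 3.332.
κw = 1.063, sinh(κw) = 1.274.
Matching ψ, ψ′ at both faces gives T = [1 + V₀² sinh²(κw) / (4E(V₀ − E))]⁻¹ = 1/3.354 = 0.298.

T = 0.298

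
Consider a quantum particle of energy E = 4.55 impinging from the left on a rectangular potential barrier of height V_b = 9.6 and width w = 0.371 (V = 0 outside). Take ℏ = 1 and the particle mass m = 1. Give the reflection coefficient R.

R = 0.685

Since E < V_b the interior solution is evanescent with decay constant κ = √(2m(V_b − E))/ℏ = 3.178.
κw = 1.179, sinh(κw) = 1.472.
The exact tunnelling result is T⁻¹ = 1 + V_b² sinh²(κw) / [4E(V_b − E)] = 3.172, so T = 0.315.
R = 1 − T = 0.685.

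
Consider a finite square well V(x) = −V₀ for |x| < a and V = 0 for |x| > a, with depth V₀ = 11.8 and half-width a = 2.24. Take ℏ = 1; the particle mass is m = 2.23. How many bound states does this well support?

Define the well-strength parameter z₀ = (a/ℏ)√(2mV₀) = 2.24 × √(2·2.23·11.8) = 16.25.
The even/odd transcendental equations gain one root per π/2 in z₀, giving N = 1 + ⌊2z₀/π⌋ = 1 + ⌊10.35⌋ = 11.

N = 11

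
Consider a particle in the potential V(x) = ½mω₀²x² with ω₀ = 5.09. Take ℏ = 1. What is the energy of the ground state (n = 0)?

E = 2.55

Using E_n = (n + ½)ℏω₀: E_0 = 0.5 × 5.09 = 2.545.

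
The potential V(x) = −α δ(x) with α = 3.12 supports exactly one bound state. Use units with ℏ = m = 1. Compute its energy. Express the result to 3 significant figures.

E = -4.87

The bound state is ψ(x) = √κ e^{−κ|x|}. The derivative jump ψ'(0⁺) − ψ'(0⁻) = −(2mα/ℏ²)ψ(0) fixes κ = mα/ℏ² = 3.120.
Then E = −ℏ²κ²/(2m) = −mα²/(2ℏ²) = -4.867.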